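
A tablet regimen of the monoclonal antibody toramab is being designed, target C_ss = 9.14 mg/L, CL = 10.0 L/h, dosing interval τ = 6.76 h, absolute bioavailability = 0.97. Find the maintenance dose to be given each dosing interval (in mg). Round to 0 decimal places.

At steady state, F × (Dose/τ) = Css × CL.
Dose = Css × CL × τ / F = 9.14 × 10.00 × 6.76 / 0.97 = 637.0 mg

637 mg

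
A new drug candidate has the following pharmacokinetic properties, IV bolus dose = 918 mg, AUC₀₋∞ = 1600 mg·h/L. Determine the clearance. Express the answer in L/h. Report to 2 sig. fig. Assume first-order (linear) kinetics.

CL = Dose / AUC = 918 / 1600 = 0.5738 L/h

0.57 L/h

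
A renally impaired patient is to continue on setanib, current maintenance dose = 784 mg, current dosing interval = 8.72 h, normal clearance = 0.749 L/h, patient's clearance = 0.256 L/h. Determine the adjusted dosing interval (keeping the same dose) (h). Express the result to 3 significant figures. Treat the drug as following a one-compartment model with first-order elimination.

To keep the same average steady-state level, dosing rate must scale with clearance.
CL ratio = 0.256 / 0.749 = 0.3418
New interval (same dose) = 8.72 / 0.3418 = 25.51 h

25.5 h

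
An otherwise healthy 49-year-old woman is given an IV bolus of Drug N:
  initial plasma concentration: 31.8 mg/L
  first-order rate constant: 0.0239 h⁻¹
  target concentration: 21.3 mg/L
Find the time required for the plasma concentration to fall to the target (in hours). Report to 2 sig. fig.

t = ln(C₀ / C) / k = ln(31.80 / 21.3) / 0.02390
  = ln(1.493) / 0.02390 = 0.4008 / 0.02390 = 16.77 h

17 h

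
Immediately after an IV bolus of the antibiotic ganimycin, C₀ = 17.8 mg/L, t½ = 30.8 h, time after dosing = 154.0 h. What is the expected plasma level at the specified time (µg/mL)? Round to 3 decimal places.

0.556 µg/mL

k = ln2 / t½ = 0.693147 / 30.8 = 0.02250 h⁻¹
t / t½ = 154.0 / 30.8 = 5 half-lives
C = C₀ × (1/2)^5 = 17.80 × 0.03125 = 0.5563 mg/L
(0.5563 mg/L = 0.5563 µg/mL)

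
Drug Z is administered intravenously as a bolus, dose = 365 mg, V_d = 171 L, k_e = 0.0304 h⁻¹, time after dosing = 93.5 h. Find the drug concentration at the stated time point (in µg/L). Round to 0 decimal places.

C₀ = Dose / Vd = 365.0 / 171 = 2.135 mg/L
C = C₀ · e^(−k·t) = 2.135 × e^(−0.03040 × 93.5)
  = 2.135 × 0.05829 = 0.1244 mg/L
Convert: 0.1244 mg/L × 1000 = 124.4 µg/L

124 µg/L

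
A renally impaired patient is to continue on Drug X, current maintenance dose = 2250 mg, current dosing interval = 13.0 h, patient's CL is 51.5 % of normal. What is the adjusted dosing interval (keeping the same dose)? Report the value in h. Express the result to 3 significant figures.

25.2 h

To keep the same average steady-state level, dosing rate must scale with clearance.
CL ratio = 51.5 / 100 = 0.5150
New interval (same dose) = 13.0 / 0.5150 = 25.24 h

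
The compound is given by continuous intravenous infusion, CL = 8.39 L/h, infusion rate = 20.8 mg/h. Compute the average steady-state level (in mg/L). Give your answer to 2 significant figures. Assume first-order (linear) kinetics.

At steady state Css = R₀ / CL = 20.8 / 8.390 = 2.479 mg/L

2.5 mg/L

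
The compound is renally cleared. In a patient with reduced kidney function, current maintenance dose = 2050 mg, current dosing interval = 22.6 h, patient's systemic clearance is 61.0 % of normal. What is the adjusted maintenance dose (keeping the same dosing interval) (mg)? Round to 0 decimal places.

To keep the same average steady-state level, dosing rate must scale with clearance.
CL ratio = 61.0 / 100 = 0.6100
New dose (same interval) = 2050 × 0.6100 = 1251 mg

1251 mg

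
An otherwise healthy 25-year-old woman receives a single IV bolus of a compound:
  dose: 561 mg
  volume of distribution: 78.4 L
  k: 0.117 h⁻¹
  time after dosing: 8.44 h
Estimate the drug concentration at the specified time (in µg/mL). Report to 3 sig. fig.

C₀ = Dose / Vd = 561.0 / 78.4 = 7.156 mg/L
C = C₀ · e^(−k·t) = 7.156 × e^(−0.1170 × 8.44)
  = 7.156 × 0.3725 = 2.666 mg/L
(2.666 mg/L = 2.666 µg/mL)

2.67 µg/mL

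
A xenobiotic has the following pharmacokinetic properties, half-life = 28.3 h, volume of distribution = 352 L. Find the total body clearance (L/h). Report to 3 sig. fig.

8.62 L/h

k = ln2 / t½ = 0.693147 / 28.3 = 0.02449 h⁻¹
CL = k × Vd = 0.02449 × 352 = 8.620 L/h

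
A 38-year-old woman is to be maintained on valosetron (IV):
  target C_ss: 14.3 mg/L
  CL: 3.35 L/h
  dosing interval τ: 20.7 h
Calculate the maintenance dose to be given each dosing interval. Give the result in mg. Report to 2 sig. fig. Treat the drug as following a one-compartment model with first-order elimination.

990 mg

At steady state, Dose/τ = Css × CL.
Dose = Css × CL × τ = 14.3 × 3.350 × 20.7 = 991.6 mg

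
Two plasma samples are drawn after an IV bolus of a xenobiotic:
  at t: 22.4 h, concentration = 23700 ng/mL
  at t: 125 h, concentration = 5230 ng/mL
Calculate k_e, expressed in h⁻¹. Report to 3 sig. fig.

0.0147 h⁻¹

k = ln(C₁/C₂) / (t₂ − t₁) = ln(23700/5230) / (125 − 22.4)
  = 1.511 / 102.6 = 0.01473 h⁻¹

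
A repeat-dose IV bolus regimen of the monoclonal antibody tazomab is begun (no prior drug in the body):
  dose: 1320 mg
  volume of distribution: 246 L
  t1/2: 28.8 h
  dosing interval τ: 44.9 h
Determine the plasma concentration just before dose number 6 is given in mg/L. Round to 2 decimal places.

C₀ per dose = Dose / Vd = 1320 / 246 = 5.366 mg/L
k = ln2 / t½ = 0.693147 / 28.8 = 0.02407 h⁻¹
Fraction remaining after one interval: r = e^(−kτ) = e^(−0.02407 × 44.9) = 0.3393
Before dose 6, 5 doses have been given (aged 1τ, 2τ, 3τ, 4τ, 5τ).
C_trough = C₀ × (r + r² + … + r^5) = C₀ × r(1−r^5)/(1−r)
        = 5.366 × 0.3393 × (1 − 0.004497) / (1 − 0.3393) = 2.743 mg/L

2.74 mg/L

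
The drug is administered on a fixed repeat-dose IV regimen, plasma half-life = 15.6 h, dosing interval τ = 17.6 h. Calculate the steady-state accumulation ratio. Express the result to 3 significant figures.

1.84

k = ln2 / t½ = 0.693147 / 15.6 = 0.04443 h⁻¹
e^(−kτ) = e^(−0.04443 × 17.6) = 0.4575
Accumulation ratio R = 1 / (1 − e^(−kτ)) = 1 / (1 − 0.4575) = 1.843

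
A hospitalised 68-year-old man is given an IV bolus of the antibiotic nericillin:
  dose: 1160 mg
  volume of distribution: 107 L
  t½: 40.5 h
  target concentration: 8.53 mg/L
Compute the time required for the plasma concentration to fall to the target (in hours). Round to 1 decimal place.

14.0 h

C₀ = Dose / Vd = 1160 / 107 = 10.84 mg/L
k = ln2 / t½ = 0.693147 / 40.5 = 0.01711 h⁻¹
t = ln(C₀ / C) / k = ln(10.84 / 8.53) / 0.01711
  = ln(1.271) / 0.01711 = 0.2398 / 0.01711 = 14.02 h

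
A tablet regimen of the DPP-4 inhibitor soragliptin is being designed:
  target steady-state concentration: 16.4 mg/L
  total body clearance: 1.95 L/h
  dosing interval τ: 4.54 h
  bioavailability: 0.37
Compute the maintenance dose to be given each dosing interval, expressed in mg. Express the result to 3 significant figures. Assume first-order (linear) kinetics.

At steady state, F × (Dose/τ) = Css × CL.
Dose = Css × CL × τ / F = 16.4 × 1.950 × 4.54 / 0.37 = 392.4 mg

392 mg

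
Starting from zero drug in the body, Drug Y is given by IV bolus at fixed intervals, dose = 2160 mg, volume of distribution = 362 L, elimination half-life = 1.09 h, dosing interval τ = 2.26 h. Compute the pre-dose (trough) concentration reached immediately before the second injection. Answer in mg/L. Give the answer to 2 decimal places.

1.42 mg/L

C₀ per dose = Dose / Vd = 2160 / 362 = 5.967 mg/L
k = ln2 / t½ = 0.693147 / 1.09 = 0.6359 h⁻¹
Fraction remaining after one interval: r = e^(−kτ) = e^(−0.6359 × 2.26) = 0.2376
Before dose 2, 1 dose has been given (aged 1τ).
C_trough = C₀ × r = 5.967 × 0.2376 = 1.418 mg/L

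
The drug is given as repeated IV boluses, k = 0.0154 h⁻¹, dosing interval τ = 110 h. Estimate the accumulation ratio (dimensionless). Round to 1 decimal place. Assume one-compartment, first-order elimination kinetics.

e^(−kτ) = e^(−0.01540 × 110) = 0.1838
Accumulation ratio R = 1 / (1 − e^(−kτ)) = 1 / (1 − 0.1838) = 1.225

1.2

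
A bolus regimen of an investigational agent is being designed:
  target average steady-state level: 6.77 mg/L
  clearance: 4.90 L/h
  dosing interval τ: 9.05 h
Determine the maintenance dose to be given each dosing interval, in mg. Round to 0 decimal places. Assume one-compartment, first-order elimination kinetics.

300 mg

At steady state, Dose/τ = Css × CL.
Dose = Css × CL × τ = 6.77 × 4.900 × 9.05 = 300.2 mg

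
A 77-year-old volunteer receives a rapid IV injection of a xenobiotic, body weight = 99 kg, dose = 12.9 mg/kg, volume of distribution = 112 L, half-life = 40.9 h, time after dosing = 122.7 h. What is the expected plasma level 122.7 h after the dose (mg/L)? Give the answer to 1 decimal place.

1.4 mg/L

Total dose = 12.9 × 99 = 1277 mg
C₀ = Dose / Vd = 1277 / 112 = 11.40 mg/L
k = ln2 / t½ = 0.693147 / 40.9 = 0.01695 h⁻¹
t / t½ = 122.7 / 40.9 = 3 half-lives
C = C₀ × (1/2)^3 = 11.40 × 0.1250 = 1.425 mg/L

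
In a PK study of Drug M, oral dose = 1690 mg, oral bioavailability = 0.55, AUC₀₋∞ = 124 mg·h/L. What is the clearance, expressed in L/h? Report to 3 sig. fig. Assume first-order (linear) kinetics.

7.50 L/h

CL = F·Dose / AUC = 0.55 × 1690 / 124 = 7.496 L/h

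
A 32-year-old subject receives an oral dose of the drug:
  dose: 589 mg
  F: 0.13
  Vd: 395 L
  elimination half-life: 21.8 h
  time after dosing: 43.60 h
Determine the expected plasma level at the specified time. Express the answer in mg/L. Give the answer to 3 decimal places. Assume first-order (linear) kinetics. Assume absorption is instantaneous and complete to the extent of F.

Amount reaching circulation = F × Dose = 0.13 × 589.0 = 76.57 mg
C₀ = F·Dose / Vd = 76.57 / 395 = 0.1938 mg/L
k = ln2 / t½ = 0.693147 / 21.8 = 0.03180 h⁻¹
t / t½ = 43.60 / 21.8 = 2 half-lives
C = C₀ × (1/2)^2 = 0.1938 × 0.2500 = 0.04845 mg/L

0.048 mg/L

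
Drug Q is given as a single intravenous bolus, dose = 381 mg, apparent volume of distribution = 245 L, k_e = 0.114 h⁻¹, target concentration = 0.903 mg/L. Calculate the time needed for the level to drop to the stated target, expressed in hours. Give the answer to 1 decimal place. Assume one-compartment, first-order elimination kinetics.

4.8 h

C₀ = Dose / Vd = 381.0 / 245 = 1.555 mg/L
t = ln(C₀ / C) / k = ln(1.555 / 0.903) / 0.1140
  = ln(1.722) / 0.1140 = 0.5435 / 0.1140 = 4.768 h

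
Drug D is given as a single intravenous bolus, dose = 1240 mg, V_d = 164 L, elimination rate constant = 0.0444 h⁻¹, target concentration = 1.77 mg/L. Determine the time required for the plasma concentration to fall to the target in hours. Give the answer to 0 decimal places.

33 h

C₀ = Dose / Vd = 1240 / 164 = 7.561 mg/L
t = ln(C₀ / C) / k = ln(7.561 / 1.77) / 0.04440
  = ln(4.272) / 0.04440 = 1.452 / 0.04440 = 32.70 h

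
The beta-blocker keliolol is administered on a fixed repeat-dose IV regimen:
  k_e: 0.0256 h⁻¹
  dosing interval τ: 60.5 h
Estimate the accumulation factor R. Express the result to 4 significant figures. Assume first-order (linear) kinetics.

e^(−kτ) = e^(−0.02560 × 60.5) = 0.2125
Accumulation ratio R = 1 / (1 − e^(−kτ)) = 1 / (1 − 0.2125) = 1.270

1.270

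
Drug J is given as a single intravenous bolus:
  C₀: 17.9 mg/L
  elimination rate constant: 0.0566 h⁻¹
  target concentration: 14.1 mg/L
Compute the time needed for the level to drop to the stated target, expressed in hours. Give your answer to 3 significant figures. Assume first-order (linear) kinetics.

t = ln(C₀ / C) / k = ln(17.90 / 14.1) / 0.05660
  = ln(1.270) / 0.05660 = 0.2390 / 0.05660 = 4.223 h

4.22 h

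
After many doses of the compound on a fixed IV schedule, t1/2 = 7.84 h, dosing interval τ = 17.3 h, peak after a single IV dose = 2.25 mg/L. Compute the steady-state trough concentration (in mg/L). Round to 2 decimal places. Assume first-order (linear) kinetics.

0.62 mg/L

k = ln2 / t½ = 0.693147 / 7.84 = 0.08841 h⁻¹
e^(−kτ) = e^(−0.08841 × 17.3) = 0.2166
Accumulation ratio R = 1 / (1 − e^(−kτ)) = 1 / (1 − 0.2166) = 1.276
Steady-state trough = C₀ × R × e^(−kτ) = 2.25 × 1.276 × 0.2166 = 0.6219 mg/L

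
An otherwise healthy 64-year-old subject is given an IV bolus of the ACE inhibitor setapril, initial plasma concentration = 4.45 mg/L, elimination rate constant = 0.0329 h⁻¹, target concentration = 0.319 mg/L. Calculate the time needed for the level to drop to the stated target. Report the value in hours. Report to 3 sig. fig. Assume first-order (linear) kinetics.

80.1 h

t = ln(C₀ / C) / k = ln(4.450 / 0.319) / 0.03290
  = ln(13.95) / 0.03290 = 2.635 / 0.03290 = 80.09 h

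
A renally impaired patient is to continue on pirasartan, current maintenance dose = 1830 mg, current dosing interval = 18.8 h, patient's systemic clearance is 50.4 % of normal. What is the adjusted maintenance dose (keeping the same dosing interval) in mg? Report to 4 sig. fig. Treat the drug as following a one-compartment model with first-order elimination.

922.3 mg

To keep the same average steady-state level, dosing rate must scale with clearance.
CL ratio = 50.4 / 100 = 0.5040
New dose (same interval) = 1830 × 0.5040 = 922.3 mg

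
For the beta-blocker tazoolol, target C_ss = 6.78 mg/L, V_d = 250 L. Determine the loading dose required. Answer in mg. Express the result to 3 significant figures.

LD = Css × Vd = 6.78 × 250 = 1695 mg

1700 mg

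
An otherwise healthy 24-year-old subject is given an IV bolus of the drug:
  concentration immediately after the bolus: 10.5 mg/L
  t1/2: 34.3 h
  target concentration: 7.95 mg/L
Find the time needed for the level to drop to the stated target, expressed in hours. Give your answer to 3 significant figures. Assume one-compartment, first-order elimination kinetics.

k = ln2 / t½ = 0.693147 / 34.3 = 0.02021 h⁻¹
t = ln(C₀ / C) / k = ln(10.50 / 7.95) / 0.02021
  = ln(1.321) / 0.02021 = 0.2784 / 0.02021 = 13.78 h

13.8 h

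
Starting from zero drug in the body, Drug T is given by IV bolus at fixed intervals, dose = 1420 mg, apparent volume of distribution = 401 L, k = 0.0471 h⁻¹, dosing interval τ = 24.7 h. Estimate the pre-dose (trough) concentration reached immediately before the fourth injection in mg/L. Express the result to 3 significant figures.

C₀ per dose = Dose / Vd = 1420 / 401 = 3.541 mg/L
Fraction remaining after one interval: r = e^(−kτ) = e^(−0.04710 × 24.7) = 0.3124
Before dose 4, 3 doses have been given (aged 1τ, 2τ, 3τ).
C_trough = C₀ × (r + r² + … + r^3) = C₀ × r(1−r^3)/(1−r)
        = 3.541 × 0.3124 × (1 − 0.03049) / (1 − 0.3124) = 1.560 mg/L

1.56 mg/L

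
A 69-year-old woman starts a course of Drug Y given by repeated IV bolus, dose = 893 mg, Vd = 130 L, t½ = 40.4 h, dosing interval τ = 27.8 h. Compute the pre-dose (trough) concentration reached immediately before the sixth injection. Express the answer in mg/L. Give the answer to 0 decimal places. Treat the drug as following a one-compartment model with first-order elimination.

C₀ per dose = Dose / Vd = 893 / 130 = 6.869 mg/L
k = ln2 / t½ = 0.693147 / 40.4 = 0.01716 h⁻¹
Fraction remaining after one interval: r = e^(−kτ) = e^(−0.01716 × 27.8) = 0.6206
Before dose 6, 5 doses have been given (aged 1τ, 2τ, 3τ, 4τ, 5τ).
C_trough = C₀ × (r + r² + … + r^5) = C₀ × r(1−r^5)/(1−r)
        = 6.869 × 0.6206 × (1 − 0.09206) / (1 − 0.6206) = 10.20 mg/L

10 mg/L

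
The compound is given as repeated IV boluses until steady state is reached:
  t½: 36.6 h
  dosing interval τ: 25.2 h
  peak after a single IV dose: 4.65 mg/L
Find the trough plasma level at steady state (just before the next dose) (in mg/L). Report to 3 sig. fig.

k = ln2 / t½ = 0.693147 / 36.6 = 0.01894 h⁻¹
e^(−kτ) = e^(−0.01894 × 25.2) = 0.6205
Accumulation ratio R = 1 / (1 − e^(−kτ)) = 1 / (1 − 0.6205) = 2.635
Steady-state trough = C₀ × R × e^(−kτ) = 4.65 × 2.635 × 0.6205 = 7.603 mg/L

7.60 mg/L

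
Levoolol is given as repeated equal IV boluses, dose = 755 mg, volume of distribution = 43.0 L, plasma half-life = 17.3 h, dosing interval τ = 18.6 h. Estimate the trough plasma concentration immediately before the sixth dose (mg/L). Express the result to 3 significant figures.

C₀ per dose = Dose / Vd = 755 / 43.0 = 17.56 mg/L
k = ln2 / t½ = 0.693147 / 17.3 = 0.04007 h⁻¹
Fraction remaining after one interval: r = e^(−kτ) = e^(−0.04007 × 18.6) = 0.4746
Before dose 6, 5 doses have been given (aged 1τ, 2τ, 3τ, 4τ, 5τ).
C_trough = C₀ × (r + r² + … + r^5) = C₀ × r(1−r^5)/(1−r)
        = 17.56 × 0.4746 × (1 − 0.02408) / (1 − 0.4746) = 15.48 mg/L

15.5 mg/L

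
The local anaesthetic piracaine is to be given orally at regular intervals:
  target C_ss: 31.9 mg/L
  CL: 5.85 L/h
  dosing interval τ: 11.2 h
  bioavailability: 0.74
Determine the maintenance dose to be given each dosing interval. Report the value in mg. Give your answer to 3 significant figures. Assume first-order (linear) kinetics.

At steady state, F × (Dose/τ) = Css × CL.
Dose = Css × CL × τ / F = 31.9 × 5.850 × 11.2 / 0.74 = 2824 mg

2820 mg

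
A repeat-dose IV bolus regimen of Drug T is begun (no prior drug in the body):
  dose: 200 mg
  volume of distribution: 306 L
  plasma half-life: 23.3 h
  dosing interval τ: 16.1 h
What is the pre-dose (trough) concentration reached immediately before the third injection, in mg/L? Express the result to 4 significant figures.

C₀ per dose = Dose / Vd = 200 / 306 = 0.6536 mg/L
k = ln2 / t½ = 0.693147 / 23.3 = 0.02975 h⁻¹
Fraction remaining after one interval: r = e^(−kτ) = e^(−0.02975 × 16.1) = 0.6194
Before dose 3, 2 doses have been given (aged 1τ, 2τ).
C_trough = C₀ × (r + r²) = 0.6536 × (0.6194 + 0.3837) = 0.6556 mg/L

0.6556 mg/L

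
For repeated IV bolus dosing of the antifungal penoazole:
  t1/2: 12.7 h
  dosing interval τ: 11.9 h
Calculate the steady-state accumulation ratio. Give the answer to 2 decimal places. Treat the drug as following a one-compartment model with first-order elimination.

2.09

k = ln2 / t½ = 0.693147 / 12.7 = 0.05458 h⁻¹
e^(−kτ) = e^(−0.05458 × 11.9) = 0.5223
Accumulation ratio R = 1 / (1 − e^(−kτ)) = 1 / (1 − 0.5223) = 2.093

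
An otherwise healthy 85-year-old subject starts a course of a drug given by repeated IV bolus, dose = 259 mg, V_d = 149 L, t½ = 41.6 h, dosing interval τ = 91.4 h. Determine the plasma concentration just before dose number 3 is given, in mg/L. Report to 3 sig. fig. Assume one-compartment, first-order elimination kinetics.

C₀ per dose = Dose / Vd = 259 / 149 = 1.738 mg/L
k = ln2 / t½ = 0.693147 / 41.6 = 0.01666 h⁻¹
Fraction remaining after one interval: r = e^(−kτ) = e^(−0.01666 × 91.4) = 0.2181
Before dose 3, 2 doses have been given (aged 1τ, 2τ).
C_trough = C₀ × (r + r²) = 1.738 × (0.2181 + 0.04757) = 0.4617 mg/L

0.462 mg/L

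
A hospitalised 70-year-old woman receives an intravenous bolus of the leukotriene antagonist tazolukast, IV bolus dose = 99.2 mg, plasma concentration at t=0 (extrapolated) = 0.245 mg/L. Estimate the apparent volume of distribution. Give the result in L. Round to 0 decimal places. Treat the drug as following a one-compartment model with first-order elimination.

Vd = Dose / C₀ = 99.20 / 0.245 = 404.9 L

405 L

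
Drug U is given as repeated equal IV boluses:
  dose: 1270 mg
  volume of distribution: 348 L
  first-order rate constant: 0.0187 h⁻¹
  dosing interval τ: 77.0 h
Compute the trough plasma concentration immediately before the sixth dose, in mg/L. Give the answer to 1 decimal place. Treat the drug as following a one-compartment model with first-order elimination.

1.1 mg/L

C₀ per dose = Dose / Vd = 1270 / 348 = 3.649 mg/L
Fraction remaining after one interval: r = e^(−kτ) = e^(−0.01870 × 77.0) = 0.2370
Before dose 6, 5 doses have been given (aged 1τ, 2τ, 3τ, 4τ, 5τ).
C_trough = C₀ × (r + r² + … + r^5) = C₀ × r(1−r^5)/(1−r)
        = 3.649 × 0.2370 × (1 − 0.0007477) / (1 − 0.2370) = 1.133 mg/L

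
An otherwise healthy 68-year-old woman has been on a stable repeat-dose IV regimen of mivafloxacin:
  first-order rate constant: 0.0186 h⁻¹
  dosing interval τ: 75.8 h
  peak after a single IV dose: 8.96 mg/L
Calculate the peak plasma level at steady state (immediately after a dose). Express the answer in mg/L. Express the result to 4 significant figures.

e^(−kτ) = e^(−0.01860 × 75.8) = 0.2442
Accumulation ratio R = 1 / (1 − e^(−kτ)) = 1 / (1 − 0.2442) = 1.323
Steady-state peak = C₀ × R = 8.96 × 1.323 = 11.85 mg/L

11.85 mg/L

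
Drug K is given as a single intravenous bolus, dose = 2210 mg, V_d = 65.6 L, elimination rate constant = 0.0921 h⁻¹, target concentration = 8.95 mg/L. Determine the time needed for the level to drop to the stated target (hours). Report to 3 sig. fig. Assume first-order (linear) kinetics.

14.4 h

C₀ = Dose / Vd = 2210 / 65.6 = 33.69 mg/L
t = ln(C₀ / C) / k = ln(33.69 / 8.95) / 0.09210
  = ln(3.764) / 0.09210 = 1.325 / 0.09210 = 14.39 h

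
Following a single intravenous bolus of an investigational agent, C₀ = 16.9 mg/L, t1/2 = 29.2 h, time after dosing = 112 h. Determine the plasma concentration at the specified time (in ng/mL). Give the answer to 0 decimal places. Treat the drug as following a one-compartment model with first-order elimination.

1184 ng/mL

k = ln2 / t½ = 0.693147 / 29.2 = 0.02374 h⁻¹
C = C₀ · e^(−k·t) = 16.90 × e^(−0.02374 × 112)
  = 16.90 × 0.07003 = 1.184 mg/L
Convert: 1.184 mg/L × 1000 = 1184 ng/mL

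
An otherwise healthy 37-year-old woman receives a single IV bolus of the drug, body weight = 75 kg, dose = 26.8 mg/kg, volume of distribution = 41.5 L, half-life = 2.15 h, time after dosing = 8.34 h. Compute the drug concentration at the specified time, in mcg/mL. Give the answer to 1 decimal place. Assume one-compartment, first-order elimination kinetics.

Total dose = 26.8 × 75 = 2010 mg
C₀ = Dose / Vd = 2010 / 41.5 = 48.43 mg/L
k = ln2 / t½ = 0.693147 / 2.15 = 0.3224 h⁻¹
C = C₀ · e^(−k·t) = 48.43 × e^(−0.3224 × 8.34)
  = 48.43 × 0.06796 = 3.291 mg/L
(3.291 mg/L = 3.291 mcg/mL)

3.3 mcg/mL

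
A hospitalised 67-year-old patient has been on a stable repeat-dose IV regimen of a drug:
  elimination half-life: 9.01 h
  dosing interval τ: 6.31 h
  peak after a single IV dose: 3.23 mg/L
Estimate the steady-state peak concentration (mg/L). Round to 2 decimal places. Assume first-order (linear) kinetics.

k = ln2 / t½ = 0.693147 / 9.01 = 0.07693 h⁻¹
e^(−kτ) = e^(−0.07693 × 6.31) = 0.6154
Accumulation ratio R = 1 / (1 − e^(−kτ)) = 1 / (1 − 0.6154) = 2.600
Steady-state peak = C₀ × R = 3.23 × 2.600 = 8.398 mg/L

8.40 mg/L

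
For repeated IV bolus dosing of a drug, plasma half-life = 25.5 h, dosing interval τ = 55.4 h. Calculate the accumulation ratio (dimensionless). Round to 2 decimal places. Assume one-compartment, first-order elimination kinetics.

1.29

k = ln2 / t½ = 0.693147 / 25.5 = 0.02718 h⁻¹
e^(−kτ) = e^(−0.02718 × 55.4) = 0.2218
Accumulation ratio R = 1 / (1 − e^(−kτ)) = 1 / (1 − 0.2218) = 1.285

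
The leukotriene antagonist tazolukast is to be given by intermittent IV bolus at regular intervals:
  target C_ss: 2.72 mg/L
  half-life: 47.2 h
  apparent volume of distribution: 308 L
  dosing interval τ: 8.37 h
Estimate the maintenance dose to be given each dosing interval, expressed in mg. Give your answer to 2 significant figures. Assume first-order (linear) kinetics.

100 mg

k = ln2 / t½ = 0.693147 / 47.2 = 0.01469 h⁻¹
CL = k × Vd = 0.01469 × 308 = 4.525 L/h
At steady state, Dose/τ = Css × CL.
Dose = Css × CL × τ = 2.72 × 4.525 × 8.37 = 103.0 mg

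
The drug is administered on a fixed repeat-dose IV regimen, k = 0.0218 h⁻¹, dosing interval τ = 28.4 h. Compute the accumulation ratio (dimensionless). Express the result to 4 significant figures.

2.166

e^(−kτ) = e^(−0.02180 × 28.4) = 0.5384
Accumulation ratio R = 1 / (1 − e^(−kτ)) = 1 / (1 − 0.5384) = 2.166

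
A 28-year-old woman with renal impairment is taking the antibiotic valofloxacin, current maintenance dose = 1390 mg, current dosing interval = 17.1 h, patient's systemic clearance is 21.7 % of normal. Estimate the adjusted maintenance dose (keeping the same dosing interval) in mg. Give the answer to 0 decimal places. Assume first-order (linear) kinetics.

To keep the same average steady-state level, dosing rate must scale with clearance.
CL ratio = 21.7 / 100 = 0.2170
New dose (same interval) = 1390 × 0.2170 = 301.6 mg

302 mg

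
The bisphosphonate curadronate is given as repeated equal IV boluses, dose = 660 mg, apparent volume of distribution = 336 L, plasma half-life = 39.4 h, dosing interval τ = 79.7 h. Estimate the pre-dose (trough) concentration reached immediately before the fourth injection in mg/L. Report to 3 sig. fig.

C₀ per dose = Dose / Vd = 660 / 336 = 1.964 mg/L
k = ln2 / t½ = 0.693147 / 39.4 = 0.01759 h⁻¹
Fraction remaining after one interval: r = e^(−kτ) = e^(−0.01759 × 79.7) = 0.2461
Before dose 4, 3 doses have been given (aged 1τ, 2τ, 3τ).
C_trough = C₀ × (r + r² + … + r^3) = C₀ × r(1−r^3)/(1−r)
        = 1.964 × 0.2461 × (1 − 0.01491) / (1 − 0.2461) = 0.6316 mg/L

0.632 mg/L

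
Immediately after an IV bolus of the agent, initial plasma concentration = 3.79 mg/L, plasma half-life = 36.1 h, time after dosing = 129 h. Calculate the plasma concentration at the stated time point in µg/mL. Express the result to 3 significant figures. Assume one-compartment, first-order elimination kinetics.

0.318 µg/mL

k = ln2 / t½ = 0.693147 / 36.1 = 0.01920 h⁻¹
C = C₀ · e^(−k·t) = 3.790 × e^(−0.01920 × 129)
  = 3.790 × 0.08401 = 0.3184 mg/L
(0.3184 mg/L = 0.3184 µg/mL)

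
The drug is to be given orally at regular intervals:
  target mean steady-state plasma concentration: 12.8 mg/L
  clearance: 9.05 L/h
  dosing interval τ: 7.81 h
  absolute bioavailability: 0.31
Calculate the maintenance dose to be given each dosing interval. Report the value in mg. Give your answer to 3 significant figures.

2920 mg

At steady state, F × (Dose/τ) = Css × CL.
Dose = Css × CL × τ / F = 12.8 × 9.050 × 7.81 / 0.31 = 2918 mg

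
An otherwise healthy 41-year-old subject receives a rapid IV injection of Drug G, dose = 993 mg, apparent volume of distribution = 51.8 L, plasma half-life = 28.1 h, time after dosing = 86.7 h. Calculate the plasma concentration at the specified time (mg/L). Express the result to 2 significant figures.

C₀ = Dose / Vd = 993.0 / 51.8 = 19.17 mg/L
k = ln2 / t½ = 0.693147 / 28.1 = 0.02467 h⁻¹
C = C₀ · e^(−k·t) = 19.17 × e^(−0.02467 × 86.7)
  = 19.17 × 0.1178 = 2.258 mg/L

2.3 mg/L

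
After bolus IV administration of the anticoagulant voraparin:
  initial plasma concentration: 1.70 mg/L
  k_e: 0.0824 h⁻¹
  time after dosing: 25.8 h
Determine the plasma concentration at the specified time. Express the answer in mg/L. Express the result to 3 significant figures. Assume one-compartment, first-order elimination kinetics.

C = C₀ · e^(−k·t) = 1.700 × e^(−0.08240 × 25.8)
  = 1.700 × 0.1193 = 0.2028 mg/L

0.203 mg/L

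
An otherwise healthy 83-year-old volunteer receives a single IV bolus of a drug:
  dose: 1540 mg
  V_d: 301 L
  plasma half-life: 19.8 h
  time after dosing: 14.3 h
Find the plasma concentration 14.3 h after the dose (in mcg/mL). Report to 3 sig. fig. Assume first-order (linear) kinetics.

C₀ = Dose / Vd = 1540 / 301 = 5.116 mg/L
k = ln2 / t½ = 0.693147 / 19.8 = 0.03501 h⁻¹
C = C₀ · e^(−k·t) = 5.116 × e^(−0.03501 × 14.3)
  = 5.116 × 0.6061 = 3.101 mg/L
(3.101 mg/L = 3.101 mcg/mL)

3.10 mcg/mL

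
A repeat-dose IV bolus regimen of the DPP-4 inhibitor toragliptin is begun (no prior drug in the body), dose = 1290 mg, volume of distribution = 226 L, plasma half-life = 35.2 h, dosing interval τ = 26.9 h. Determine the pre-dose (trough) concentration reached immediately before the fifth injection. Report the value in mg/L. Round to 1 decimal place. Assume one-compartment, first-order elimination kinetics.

C₀ per dose = Dose / Vd = 1290 / 226 = 5.708 mg/L
k = ln2 / t½ = 0.693147 / 35.2 = 0.01969 h⁻¹
Fraction remaining after one interval: r = e^(−kτ) = e^(−0.01969 × 26.9) = 0.5888
Before dose 5, 4 doses have been given (aged 1τ, 2τ, 3τ, 4τ).
C_trough = C₀ × (r + r² + … + r^4) = C₀ × r(1−r^4)/(1−r)
        = 5.708 × 0.5888 × (1 − 0.1202) / (1 − 0.5888) = 7.191 mg/L

7.2 mg/L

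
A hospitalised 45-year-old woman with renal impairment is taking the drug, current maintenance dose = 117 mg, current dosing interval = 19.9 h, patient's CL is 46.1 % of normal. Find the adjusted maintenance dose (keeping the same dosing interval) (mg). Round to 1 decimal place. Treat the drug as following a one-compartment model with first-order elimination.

To keep the same average steady-state level, dosing rate must scale with clearance.
CL ratio = 46.1 / 100 = 0.4610
New dose (same interval) = 117 × 0.4610 = 53.94 mg

53.9 mg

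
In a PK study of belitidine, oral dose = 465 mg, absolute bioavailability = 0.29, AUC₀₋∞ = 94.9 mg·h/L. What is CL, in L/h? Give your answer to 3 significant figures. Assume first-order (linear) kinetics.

CL = F·Dose / AUC = 0.29 × 465 / 94.9 = 1.421 L/h

1.42 L/h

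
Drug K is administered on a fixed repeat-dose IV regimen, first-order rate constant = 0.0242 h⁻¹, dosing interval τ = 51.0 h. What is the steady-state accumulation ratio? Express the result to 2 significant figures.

e^(−kτ) = e^(−0.02420 × 51.0) = 0.2911
Accumulation ratio R = 1 / (1 − e^(−kτ)) = 1 / (1 − 0.2911) = 1.411

1.4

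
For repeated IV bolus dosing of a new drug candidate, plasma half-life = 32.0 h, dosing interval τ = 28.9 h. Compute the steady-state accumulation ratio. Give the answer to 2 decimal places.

k = ln2 / t½ = 0.693147 / 32.0 = 0.02166 h⁻¹
e^(−kτ) = e^(−0.02166 × 28.9) = 0.5347
Accumulation ratio R = 1 / (1 − e^(−kτ)) = 1 / (1 − 0.5347) = 2.149

2.15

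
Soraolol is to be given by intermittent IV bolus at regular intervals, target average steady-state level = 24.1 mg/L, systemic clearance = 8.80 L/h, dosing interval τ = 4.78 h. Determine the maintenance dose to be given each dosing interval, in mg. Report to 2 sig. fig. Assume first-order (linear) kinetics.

At steady state, Dose/τ = Css × CL.
Dose = Css × CL × τ = 24.1 × 8.800 × 4.78 = 1014 mg

1000 mg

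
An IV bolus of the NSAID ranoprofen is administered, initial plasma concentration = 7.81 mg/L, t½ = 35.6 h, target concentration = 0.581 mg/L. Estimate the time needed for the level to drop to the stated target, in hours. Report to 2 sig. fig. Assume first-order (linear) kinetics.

k = ln2 / t½ = 0.693147 / 35.6 = 0.01947 h⁻¹
t = ln(C₀ / C) / k = ln(7.810 / 0.581) / 0.01947
  = ln(13.44) / 0.01947 = 2.598 / 0.01947 = 133.4 h

130 h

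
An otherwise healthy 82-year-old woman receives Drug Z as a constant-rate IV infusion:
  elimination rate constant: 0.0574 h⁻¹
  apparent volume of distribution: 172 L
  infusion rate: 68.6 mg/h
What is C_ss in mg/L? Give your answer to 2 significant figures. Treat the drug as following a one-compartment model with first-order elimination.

CL = k × Vd = 0.05740 × 172 = 9.873 L/h
At steady state Css = R₀ / CL = 68.6 / 9.873 = 6.948 mg/L

6.9 mg/L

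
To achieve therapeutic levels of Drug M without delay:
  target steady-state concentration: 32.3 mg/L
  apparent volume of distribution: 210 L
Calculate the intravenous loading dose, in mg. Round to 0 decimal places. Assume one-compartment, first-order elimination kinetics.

LD = Css × Vd = 32.3 × 210 = 6783 mg

6783 mg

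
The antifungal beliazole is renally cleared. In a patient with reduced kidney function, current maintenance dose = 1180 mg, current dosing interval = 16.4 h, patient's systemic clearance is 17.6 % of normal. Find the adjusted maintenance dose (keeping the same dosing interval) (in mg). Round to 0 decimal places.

208 mg

To keep the same average steady-state level, dosing rate must scale with clearance.
CL ratio = 17.6 / 100 = 0.1760
New dose (same interval) = 1180 × 0.1760 = 207.7 mg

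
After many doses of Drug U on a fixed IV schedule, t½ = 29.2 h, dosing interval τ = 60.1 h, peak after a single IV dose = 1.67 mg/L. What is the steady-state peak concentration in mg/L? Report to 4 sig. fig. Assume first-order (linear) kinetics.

k = ln2 / t½ = 0.693147 / 29.2 = 0.02374 h⁻¹
e^(−kτ) = e^(−0.02374 × 60.1) = 0.2401
Accumulation ratio R = 1 / (1 − e^(−kτ)) = 1 / (1 − 0.2401) = 1.316
Steady-state peak = C₀ × R = 1.67 × 1.316 = 2.198 mg/L

2.198 mg/L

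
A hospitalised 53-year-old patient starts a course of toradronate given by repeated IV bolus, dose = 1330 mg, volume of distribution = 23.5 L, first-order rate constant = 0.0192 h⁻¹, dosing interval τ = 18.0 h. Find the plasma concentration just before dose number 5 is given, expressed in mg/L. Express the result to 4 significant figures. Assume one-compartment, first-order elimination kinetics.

102.7 mg/L

C₀ per dose = Dose / Vd = 1330 / 23.5 = 56.60 mg/L
Fraction remaining after one interval: r = e^(−kτ) = e^(−0.01920 × 18.0) = 0.7078
Before dose 5, 4 doses have been given (aged 1τ, 2τ, 3τ, 4τ).
C_trough = C₀ × (r + r² + … + r^4) = C₀ × r(1−r^4)/(1−r)
        = 56.60 × 0.7078 × (1 − 0.2510) / (1 − 0.7078) = 102.7 mg/L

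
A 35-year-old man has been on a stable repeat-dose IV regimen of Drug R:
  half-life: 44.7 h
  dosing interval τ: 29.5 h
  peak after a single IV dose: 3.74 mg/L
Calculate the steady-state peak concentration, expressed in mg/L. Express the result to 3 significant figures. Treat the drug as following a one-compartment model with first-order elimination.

10.2 mg/L

k = ln2 / t½ = 0.693147 / 44.7 = 0.01551 h⁻¹
e^(−kτ) = e^(−0.01551 × 29.5) = 0.6328
Accumulation ratio R = 1 / (1 − e^(−kτ)) = 1 / (1 − 0.6328) = 2.723
Steady-state peak = C₀ × R = 3.74 × 2.723 = 10.18 mg/L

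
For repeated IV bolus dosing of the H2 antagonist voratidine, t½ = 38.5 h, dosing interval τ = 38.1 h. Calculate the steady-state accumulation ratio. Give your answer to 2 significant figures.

k = ln2 / t½ = 0.693147 / 38.5 = 0.01800 h⁻¹
e^(−kτ) = e^(−0.01800 × 38.1) = 0.5037
Accumulation ratio R = 1 / (1 − e^(−kτ)) = 1 / (1 − 0.5037) = 2.015

2.0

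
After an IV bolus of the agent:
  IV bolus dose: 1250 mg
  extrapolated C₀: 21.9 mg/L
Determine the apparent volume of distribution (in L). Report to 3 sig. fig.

Vd = Dose / C₀ = 1250 / 21.9 = 57.08 L

57.1 L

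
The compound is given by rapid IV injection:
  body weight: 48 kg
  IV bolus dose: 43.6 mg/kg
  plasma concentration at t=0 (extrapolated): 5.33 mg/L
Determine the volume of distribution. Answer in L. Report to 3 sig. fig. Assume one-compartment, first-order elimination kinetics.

Dose = 43.6 × 48 = 2093 mg
Vd = Dose / C₀ = 2093 / 5.33 = 392.7 L

393 L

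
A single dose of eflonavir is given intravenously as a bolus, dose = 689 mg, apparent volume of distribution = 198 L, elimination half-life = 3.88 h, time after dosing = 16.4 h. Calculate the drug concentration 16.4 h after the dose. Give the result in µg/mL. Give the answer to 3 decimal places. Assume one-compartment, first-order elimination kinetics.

C₀ = Dose / Vd = 689.0 / 198 = 3.480 mg/L
k = ln2 / t½ = 0.693147 / 3.88 = 0.1786 h⁻¹
C = C₀ · e^(−k·t) = 3.480 × e^(−0.1786 × 16.4)
  = 3.480 × 0.05345 = 0.1860 mg/L
(0.1860 mg/L = 0.1860 µg/mL)

0.186 µg/mL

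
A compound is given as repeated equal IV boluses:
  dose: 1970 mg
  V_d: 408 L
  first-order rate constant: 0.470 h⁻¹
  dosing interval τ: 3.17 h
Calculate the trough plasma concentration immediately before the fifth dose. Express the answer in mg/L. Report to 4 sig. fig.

C₀ per dose = Dose / Vd = 1970 / 408 = 4.828 mg/L
Fraction remaining after one interval: r = e^(−kτ) = e^(−0.4700 × 3.17) = 0.2254
Before dose 5, 4 doses have been given (aged 1τ, 2τ, 3τ, 4τ).
C_trough = C₀ × (r + r² + … + r^4) = C₀ × r(1−r^4)/(1−r)
        = 4.828 × 0.2254 × (1 − 0.002581) / (1 − 0.2254) = 1.401 mg/L

1.401 mg/L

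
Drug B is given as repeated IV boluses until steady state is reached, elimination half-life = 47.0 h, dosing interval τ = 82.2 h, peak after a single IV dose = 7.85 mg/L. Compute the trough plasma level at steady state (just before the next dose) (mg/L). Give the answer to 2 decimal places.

k = ln2 / t½ = 0.693147 / 47.0 = 0.01475 h⁻¹
e^(−kτ) = e^(−0.01475 × 82.2) = 0.2975
Accumulation ratio R = 1 / (1 − e^(−kτ)) = 1 / (1 − 0.2975) = 1.423
Steady-state trough = C₀ × R × e^(−kτ) = 7.85 × 1.423 × 0.2975 = 3.323 mg/L

3.32 mg/L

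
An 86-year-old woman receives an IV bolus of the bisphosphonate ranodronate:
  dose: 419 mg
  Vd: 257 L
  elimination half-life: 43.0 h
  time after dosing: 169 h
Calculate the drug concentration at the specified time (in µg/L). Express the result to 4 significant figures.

C₀ = Dose / Vd = 419.0 / 257 = 1.630 mg/L
k = ln2 / t½ = 0.693147 / 43.0 = 0.01612 h⁻¹
C = C₀ · e^(−k·t) = 1.630 × e^(−0.01612 × 169)
  = 1.630 × 0.06559 = 0.1069 mg/L
Convert: 0.1069 mg/L × 1000 = 106.9 µg/L

106.9 µg/L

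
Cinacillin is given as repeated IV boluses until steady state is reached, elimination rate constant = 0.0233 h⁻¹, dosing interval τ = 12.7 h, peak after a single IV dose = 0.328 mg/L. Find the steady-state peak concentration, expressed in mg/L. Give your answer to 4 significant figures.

1.281 mg/L

e^(−kτ) = e^(−0.02330 × 12.7) = 0.7439
Accumulation ratio R = 1 / (1 − e^(−kτ)) = 1 / (1 − 0.7439) = 3.905
Steady-state peak = C₀ × R = 0.328 × 3.905 = 1.281 mg/L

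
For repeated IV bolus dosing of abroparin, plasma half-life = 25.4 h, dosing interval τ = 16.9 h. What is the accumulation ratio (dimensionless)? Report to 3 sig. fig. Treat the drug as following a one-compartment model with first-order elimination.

2.71

k = ln2 / t½ = 0.693147 / 25.4 = 0.02729 h⁻¹
e^(−kτ) = e^(−0.02729 × 16.9) = 0.6305
Accumulation ratio R = 1 / (1 − e^(−kτ)) = 1 / (1 − 0.6305) = 2.706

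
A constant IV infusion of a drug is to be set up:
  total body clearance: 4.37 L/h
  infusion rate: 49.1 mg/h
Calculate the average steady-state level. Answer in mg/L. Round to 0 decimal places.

At steady state Css = R₀ / CL = 49.1 / 4.370 = 11.24 mg/L

11 mg/L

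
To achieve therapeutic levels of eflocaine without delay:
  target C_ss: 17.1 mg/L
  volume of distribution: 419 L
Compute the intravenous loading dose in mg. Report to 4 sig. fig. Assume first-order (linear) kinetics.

LD = Css × Vd = 17.1 × 419 = 7165 mg

7165 mg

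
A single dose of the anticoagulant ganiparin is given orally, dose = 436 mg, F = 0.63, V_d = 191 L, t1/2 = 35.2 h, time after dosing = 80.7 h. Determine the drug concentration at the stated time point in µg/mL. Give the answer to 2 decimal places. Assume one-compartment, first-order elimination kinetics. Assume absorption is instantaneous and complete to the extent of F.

Amount reaching circulation = F × Dose = 0.63 × 436.0 = 274.7 mg
C₀ = F·Dose / Vd = 274.7 / 191 = 1.438 mg/L
k = ln2 / t½ = 0.693147 / 35.2 = 0.01969 h⁻¹
C = C₀ · e^(−k·t) = 1.438 × e^(−0.01969 × 80.7)
  = 1.438 × 0.2041 = 0.2935 mg/L
(0.2935 mg/L = 0.2935 µg/mL)

0.29 µg/mL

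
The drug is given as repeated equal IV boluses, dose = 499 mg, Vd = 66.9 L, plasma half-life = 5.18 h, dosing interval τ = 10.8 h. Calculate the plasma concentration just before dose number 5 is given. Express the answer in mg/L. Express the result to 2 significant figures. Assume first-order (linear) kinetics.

2.3 mg/L

C₀ per dose = Dose / Vd = 499 / 66.9 = 7.459 mg/L
k = ln2 / t½ = 0.693147 / 5.18 = 0.1338 h⁻¹
Fraction remaining after one interval: r = e^(−kτ) = e^(−0.1338 × 10.8) = 0.2357
Before dose 5, 4 doses have been given (aged 1τ, 2τ, 3τ, 4τ).
C_trough = C₀ × (r + r² + … + r^4) = C₀ × r(1−r^4)/(1−r)
        = 7.459 × 0.2357 × (1 − 0.003086) / (1 − 0.2357) = 2.293 mg/L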